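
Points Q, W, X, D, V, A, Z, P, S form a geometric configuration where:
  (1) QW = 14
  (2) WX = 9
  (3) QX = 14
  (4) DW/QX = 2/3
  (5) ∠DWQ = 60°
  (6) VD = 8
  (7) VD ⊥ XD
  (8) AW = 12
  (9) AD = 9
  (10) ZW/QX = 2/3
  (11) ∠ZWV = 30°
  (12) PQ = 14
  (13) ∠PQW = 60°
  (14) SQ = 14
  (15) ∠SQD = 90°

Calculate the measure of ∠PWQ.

Step 1: By the law of cosines on triangle WQP: WP² = 14² + 14² − 2·14·14·cos(60°) = 196, so WP = 14.
Step 2: By the inverse law of cosines on triangle PWQ: cos(∠PWQ) = (14² + 14² − 14²) / (2·14·14) = 196/392 = 0.5, so ∠PWQ = 60°.

Therefore, the measure of angle ∠PWQ = 60°.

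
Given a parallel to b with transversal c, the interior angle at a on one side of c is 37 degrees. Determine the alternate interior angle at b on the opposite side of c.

Alternate interior angles are equal: 37 degrees.

37 degrees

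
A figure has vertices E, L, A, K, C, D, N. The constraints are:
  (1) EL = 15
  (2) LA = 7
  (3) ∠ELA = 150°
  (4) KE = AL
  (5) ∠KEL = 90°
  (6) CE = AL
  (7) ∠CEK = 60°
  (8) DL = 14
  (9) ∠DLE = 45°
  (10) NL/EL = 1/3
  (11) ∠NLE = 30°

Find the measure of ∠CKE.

From the given relations: KE = AL = 7; CE = AL = 7.
Step 1: By the law of cosines on triangle KEC: KC² = 7² + 7² − 2·7·7·cos(60°) = 49, so KC = 7.
Step 2: By the inverse law of cosines on triangle CKE: cos(∠CKE) = (7² + 7² − 7²) / (2·7·7) = 49/98 = 0.5, so ∠CKE = 60°.

Therefore, the measure of angle ∠CKE = 60°.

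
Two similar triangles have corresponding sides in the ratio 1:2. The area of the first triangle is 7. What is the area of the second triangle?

The ratio of areas of similar triangles = (side ratio)^2.
Side ratio = 1:2, so area ratio = 1:4.
Area of the second triangle / Area of the first triangle = 4/1
Area of the second triangle = 7 * 4/1 = 28

28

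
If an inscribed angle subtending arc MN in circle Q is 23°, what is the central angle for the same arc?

The inscribed angle theorem states that a central angle is always twice any inscribed angle that subtends the same arc.
Since the inscribed angle is 23°, the central angle = 2 × 23° = 46°.

46°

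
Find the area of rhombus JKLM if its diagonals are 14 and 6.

Area of a rhombus = (d1 * d2) / 2
Area = (14 * 6) / 2
Area = 84 / 2
Area = 42

42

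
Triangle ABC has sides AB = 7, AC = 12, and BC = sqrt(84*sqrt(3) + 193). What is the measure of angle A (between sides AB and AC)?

cos(A) = (7² + 12² - (sqrt(84*sqrt(3) + 193))²) / (2 × 7 × 12) = -sqrt(3)/2, so A = arccos(-sqrt(3)/2) = 150°.

150°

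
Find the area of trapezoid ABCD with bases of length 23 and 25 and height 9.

Area = (23 + 25) * 9 / 2 = 432 / 2 = 216

216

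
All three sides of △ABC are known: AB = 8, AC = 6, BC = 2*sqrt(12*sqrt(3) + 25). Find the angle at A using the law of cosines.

By the inverse law of cosines: cos(A) = (AB² + AC² - BC²) / (2 × AB × AC)
cos(A) = (8² + 6² - (2*sqrt(12*sqrt(3) + 25))²) / (2 × 8 × 6)
cos(A) = (64 + 36 - (48*sqrt(3) + 100)) / 96
cos(A) = -sqrt(3)/2
A = arccos(-sqrt(3)/2) = 150°

150°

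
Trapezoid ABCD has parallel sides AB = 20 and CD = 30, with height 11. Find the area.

Area of a trapezoid = (base1 + base2) * height / 2
Area = (20 + 30) * 11 / 2
Area = 50 * 11 / 2
Area = 550 / 2
Area = 275

275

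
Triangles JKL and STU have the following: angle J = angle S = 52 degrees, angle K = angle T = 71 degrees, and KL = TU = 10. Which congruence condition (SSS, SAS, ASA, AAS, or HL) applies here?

The given information matches AAS: Two pairs of corresponding angles and a non-included side are equal (Angle-Angle-Side).

AAS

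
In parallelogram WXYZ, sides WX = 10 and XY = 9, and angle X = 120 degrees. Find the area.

Area = a * b * sin(theta)
Area = 10 * 9 * sin(120 degrees)
Area = 90 * sqrt(3)/2
Area = 45*sqrt(3)

45*sqrt(3)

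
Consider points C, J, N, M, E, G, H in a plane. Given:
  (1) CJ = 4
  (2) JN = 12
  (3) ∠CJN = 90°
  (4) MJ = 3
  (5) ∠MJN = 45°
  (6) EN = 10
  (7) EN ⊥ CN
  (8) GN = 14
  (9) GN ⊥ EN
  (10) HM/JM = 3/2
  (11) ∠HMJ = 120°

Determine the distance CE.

Step 1: By the law of cosines on triangle CJN: CN² = 4² + 12² − 2·4·12·cos(90°) = 160, so CN = 4·√10.
Step 2: By the law of cosines on triangle CNE: CE² = (4·√10)² + 10² − 2·4·√10·10·cos(90°) = 260, so CE = 2·√65.

Therefore, the length of CE = 2·√65.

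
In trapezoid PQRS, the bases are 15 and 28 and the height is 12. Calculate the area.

Area of a trapezoid = (base1 + base2) * height / 2
Area = (15 + 28) * 12 / 2
Area = 43 * 12 / 2
Area = 516 / 2
Area = 258

258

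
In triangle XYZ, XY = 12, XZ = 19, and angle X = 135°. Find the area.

Area = (1/2) * XY * XZ * sin(X)
Area = (1/2) * 12 * 19 * sin(135°)
Area = (1/2) * 12 * 19 * sqrt(2)/2
Area = 57*sqrt(2)

57*sqrt(2)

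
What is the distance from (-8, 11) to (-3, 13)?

d = sqrt((-3 - -8)^2 + (13 - 11)^2)
d = sqrt(5^2 + 2^2)
d = sqrt(25 + 4)
d = sqrt(29)

sqrt(29)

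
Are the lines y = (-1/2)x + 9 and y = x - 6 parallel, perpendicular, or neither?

Slope of line 1: m1 = -1/2
Slope of line 2: m2 = 1
For parallel lines we need equal slopes: -1/2 != 1.
For perpendicular lines we need m1*m2 = -1: (-1/2)(1) = -1/2 != -1.
Since neither condition holds, the lines are neither parallel nor perpendicular.

Neither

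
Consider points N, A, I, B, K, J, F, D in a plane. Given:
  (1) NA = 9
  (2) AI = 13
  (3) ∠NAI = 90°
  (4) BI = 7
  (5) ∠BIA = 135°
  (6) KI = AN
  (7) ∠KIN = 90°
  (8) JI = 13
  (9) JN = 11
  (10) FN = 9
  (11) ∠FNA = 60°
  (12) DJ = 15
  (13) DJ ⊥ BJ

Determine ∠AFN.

Step 1: By the law of cosines on triangle FNA: FA² = 9² + 9² − 2·9·9·cos(60°) = 81, so FA = 9.
Step 2: By the inverse law of cosines on triangle AFN: cos(∠AFN) = (9² + 9² − 9²) / (2·9·9) = 81/162 = 0.5, so ∠AFN = 60°.

Therefore, the measure of angle ∠AFN = 60°.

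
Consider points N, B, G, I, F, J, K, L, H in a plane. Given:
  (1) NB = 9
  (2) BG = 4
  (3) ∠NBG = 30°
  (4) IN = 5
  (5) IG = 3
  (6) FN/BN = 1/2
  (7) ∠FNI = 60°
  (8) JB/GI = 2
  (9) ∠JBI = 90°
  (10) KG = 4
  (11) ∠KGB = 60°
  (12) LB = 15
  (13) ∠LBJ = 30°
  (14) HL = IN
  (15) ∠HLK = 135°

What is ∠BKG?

Step 1: By the law of cosines on triangle KGB: KB² = 4² + 4² − 2·4·4·cos(60°) = 16, so KB = 4.
Step 2: By the inverse law of cosines on triangle BKG: cos(∠BKG) = (4² + 4² − 4²) / (2·4·4) = 16/32 = 0.5, so ∠BKG = 60°.

Therefore, the measure of angle ∠BKG = 60°.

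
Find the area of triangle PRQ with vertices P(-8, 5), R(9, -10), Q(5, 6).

Using the Shoelace formula for a triangle:
Area = (1/2)|x0(y1 - y2) + x1(y2 - y0) + x2(y0 - y1)|
Area = (1/2)|-8(-10 - 6) + 9(6 - 5) + 5(5 - -10)|
Area = (1/2)|128 + 9 + 75|
Area = (1/2)|212|
Area = (1/2)(212)
Area = 106

106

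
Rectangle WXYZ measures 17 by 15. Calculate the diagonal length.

A rectangle's diagonal splits it into two right triangles, with the diagonal as the hypotenuse.
By the Pythagorean theorem, d^2 = 17^2 + 15^2 = 514.
Therefore d = sqrt(514).

sqrt(514)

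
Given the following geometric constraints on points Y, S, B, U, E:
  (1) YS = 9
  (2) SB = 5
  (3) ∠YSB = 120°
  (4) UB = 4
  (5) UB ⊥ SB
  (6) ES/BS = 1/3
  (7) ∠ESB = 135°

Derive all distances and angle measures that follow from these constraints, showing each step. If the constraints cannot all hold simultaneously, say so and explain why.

The constraints are consistent.

From the given relations:
  ES = 1/3·BS = 1/3·5 ≈ 1.67

Step 1: From YS = 9, SB = 5, and ∠YSB = 120°, by the law of cosines:
  YB² = YS² + SB² - 2·YS·SB·cos(120°) = 81 + 25 + 45 = 151
  YB = √151

Step 2: From SB = 5, BU = 4, and ∠SBU = 90°, by the law of cosines:
  SU² = SB² + BU² - 2·SB·BU·cos(90°) = 25 + 16 - 0 = 41
  SU = √41

Step 3: From BS = 5, SE = 1.67, and ∠BSE = 135°, by the law of cosines:
  BE² = BS² + SE² - 2·BS·SE·cos(135°) = 25 + 2.778 + 11.79 = 39.56
  BE ≈ 6.29

Step 4: From YB = √151, YS = 9, BS = 5, by the inverse law of cosines:
  cos(∠BYS) = (YB² + YS² - BS²) / (2·YB·YS)
  ∠BYS = 20.63°

Step 5: From SB = 5, SU = √41, BU = 4, by the inverse law of cosines:
  cos(∠BSU) = (SB² + SU² - BU²) / (2·SB·SU)
  ∠BSU = 38.66°

Step 6: From BE = 6.29, BS = 5, ES = 1.67, by the inverse law of cosines:
  cos(∠EBS) = (BE² + BS² - ES²) / (2·BE·BS)
  ∠EBS = 10.8°

Step 7: From BS = 5, BY = √151, SY = 9, by the inverse law of cosines:
  cos(∠SBY) = (BS² + BY² - SY²) / (2·BS·BY)
  ∠SBY = 39.37°

Step 8: From UB = 4, US = √41, BS = 5, by the inverse law of cosines:
  cos(∠BUS) = (UB² + US² - BS²) / (2·UB·US)
  ∠BUS = 51.34°

Step 9: From EB = 6.29, ES = 1.67, BS = 5, by the inverse law of cosines:
  cos(∠BES) = (EB² + ES² - BS²) / (2·EB·ES)
  ∠BES = 34.2°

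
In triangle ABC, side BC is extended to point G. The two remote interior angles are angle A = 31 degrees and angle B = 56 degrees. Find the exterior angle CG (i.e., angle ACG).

Exterior angle = 31 + 56 = 87 degrees (exterior angle theorem).

87 degrees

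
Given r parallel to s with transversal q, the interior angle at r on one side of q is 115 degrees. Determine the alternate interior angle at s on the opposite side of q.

Alternate interior angles lie on opposite sides of the transversal, between the parallel lines.
By the alternate interior angle theorem, they are equal: 115 degrees.

115 degrees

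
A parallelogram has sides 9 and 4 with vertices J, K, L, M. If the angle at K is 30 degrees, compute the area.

The area of a parallelogram equals the product of two adjacent sides times the sine of the included angle.
This is because the height equals 4 * sin(30°) = 2.
Area = 9 * 2 = 18

18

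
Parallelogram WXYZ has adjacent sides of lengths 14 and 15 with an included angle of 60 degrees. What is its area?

Area = a * b * sin(theta)
Area = 14 * 15 * sin(60 degrees)
Area = 210 * sqrt(3)/2
Area = 105*sqrt(3)

105*sqrt(3)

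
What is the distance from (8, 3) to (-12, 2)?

The horizontal distance is |-12 - 8| = 20 and the vertical distance is |2 - 3| = 1.
By the Pythagorean theorem, d = sqrt(20^2 + 1^2) = sqrt(401).

sqrt(401)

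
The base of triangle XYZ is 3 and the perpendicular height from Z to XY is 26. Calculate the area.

A triangle's area is half the area of a rectangle with the same base and height.
Area = (1/2) * 3 * 26 = 39.

39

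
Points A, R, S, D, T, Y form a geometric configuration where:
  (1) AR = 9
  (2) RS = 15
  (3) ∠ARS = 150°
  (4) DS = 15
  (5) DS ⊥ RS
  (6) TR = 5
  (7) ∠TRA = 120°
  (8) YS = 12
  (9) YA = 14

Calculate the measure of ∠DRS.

Step 1: By the law of cosines on triangle RSD: RD² = 15² + 15² − 2·15·15·cos(90°) = 450, so RD = 15·√2.
Step 2: By the inverse law of cosines on triangle DRS: cos(∠DRS) = ((15·√2)² + 15² − 15²) / (2·15·√2·15) = 450/636.4 = 0.7071, so ∠DRS = 45°.

Therefore, the measure of angle ∠DRS = 45°.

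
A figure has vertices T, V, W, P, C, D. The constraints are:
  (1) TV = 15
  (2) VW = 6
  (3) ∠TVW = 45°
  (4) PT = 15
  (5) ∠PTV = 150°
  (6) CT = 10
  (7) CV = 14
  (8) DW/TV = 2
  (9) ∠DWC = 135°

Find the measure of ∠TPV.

Step 1: By the law of cosines on triangle PTV: PV² = 15² + 15² − 2·15·15·cos(150°) = 839.71, so PV ≈ 28.98.
Step 2: By the inverse law of cosines on triangle TPV: cos(∠TPV) = (15² + 28.98² − 15²) / (2·15·28.98) = 839.71/869.33 = 0.9659, so ∠TPV = 15°.

Therefore, the measure of angle ∠TPV = 15°.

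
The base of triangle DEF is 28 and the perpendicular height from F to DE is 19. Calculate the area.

A triangle's area is half the area of a rectangle with the same base and height.
Area = (1/2) * 28 * 19 = 266.

266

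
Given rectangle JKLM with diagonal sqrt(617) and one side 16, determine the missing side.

Using the Pythagorean theorem: d^2 = a^2 + b^2
b^2 = d^2 - a^2
b^2 = 617 - 256
b^2 = 361
b = sqrt(361) = 19

19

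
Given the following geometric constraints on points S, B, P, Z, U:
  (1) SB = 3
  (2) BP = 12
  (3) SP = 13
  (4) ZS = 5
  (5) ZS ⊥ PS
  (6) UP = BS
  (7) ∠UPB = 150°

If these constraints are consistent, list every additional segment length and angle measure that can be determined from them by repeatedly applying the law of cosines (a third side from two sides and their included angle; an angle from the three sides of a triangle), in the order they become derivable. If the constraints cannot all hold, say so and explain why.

The constraints are consistent. Derivable facts, in order:
After 1 step:
- BU ≈ 14.67
- PZ = √194
- ∠BPS = 13°
- ∠BSP = 64.16°
- ∠PBS = 102.84°
After 2 steps:
- ∠BUP = 24.13°
- ∠PBU = 5.87°
- ∠PZS = 68.96°
- ∠SPZ = 21.04°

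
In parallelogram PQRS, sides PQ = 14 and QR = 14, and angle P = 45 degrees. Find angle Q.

Opposite sides of a parallelogram are parallel, so consecutive angles form co-interior angles on a transversal.
Co-interior angles sum to 180°, giving angle Q = 180 - 45 = 135 degrees.

135 degrees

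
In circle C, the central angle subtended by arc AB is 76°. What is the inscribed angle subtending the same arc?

Inscribed angle = 76° / 2 = 38° (inscribed angle theorem).

38°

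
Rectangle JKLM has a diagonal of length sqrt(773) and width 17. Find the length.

b = sqrt(d^2 - a^2) = sqrt(773 - 289) = sqrt(484) = 22

22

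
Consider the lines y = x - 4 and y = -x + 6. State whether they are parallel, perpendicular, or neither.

Slope of line 1: m1 = 1
Slope of line 2: m2 = -1
m1 * m2 = (1) * (-1) = -1 = -1, so the lines are perpendicular.

Perpendicular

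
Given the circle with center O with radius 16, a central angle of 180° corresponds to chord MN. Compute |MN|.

Chord length = 2r sin(θ/2)
= 2 × 16 × sin(180°/2)
= 2 × 16 × sin(90°)
= 32

32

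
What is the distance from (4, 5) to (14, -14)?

The horizontal distance is |14 - 4| = 10 and the vertical distance is |-14 - 5| = 19.
By the Pythagorean theorem, d = sqrt(10^2 + 19^2) = sqrt(461).

sqrt(461)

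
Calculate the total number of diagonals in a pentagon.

The number of diagonals in an n-gon is n(n - 3)/2.
For n = 5: 5(5 - 3)/2 = 5 × 2 / 2 = 5.

5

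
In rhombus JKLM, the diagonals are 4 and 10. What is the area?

Area = (4 * 10) / 2 = 40 / 2 = 20

20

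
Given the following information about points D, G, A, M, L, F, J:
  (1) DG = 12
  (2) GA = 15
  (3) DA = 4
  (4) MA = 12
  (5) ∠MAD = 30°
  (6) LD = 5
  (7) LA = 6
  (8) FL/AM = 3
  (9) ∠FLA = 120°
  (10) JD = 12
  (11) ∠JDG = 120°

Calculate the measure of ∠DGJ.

Step 1: By the law of cosines on triangle GDJ: GJ² = 12² + 12² − 2·12·12·cos(120°) = 432, so GJ = 12·√3.
Step 2: By the inverse law of cosines on triangle DGJ: cos(∠DGJ) = (12² + (12·√3)² − 12²) / (2·12·12·√3) = 432/498.83 = 0.866, so ∠DGJ = 30°.

Therefore, the measure of angle ∠DGJ = 30°.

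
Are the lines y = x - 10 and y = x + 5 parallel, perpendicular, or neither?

Slope of line 1: m1 = 1
Slope of line 2: m2 = 1
m1 = m2, so the lines are parallel.

Parallel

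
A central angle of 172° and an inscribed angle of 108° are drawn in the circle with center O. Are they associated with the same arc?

By the inscribed angle theorem, the inscribed angle for a central angle of 172° should be 172° / 2 = 86°.
The given inscribed angle is 108°, which does not equal 86°.
Therefore, no, they do not correspond to the same arc.

No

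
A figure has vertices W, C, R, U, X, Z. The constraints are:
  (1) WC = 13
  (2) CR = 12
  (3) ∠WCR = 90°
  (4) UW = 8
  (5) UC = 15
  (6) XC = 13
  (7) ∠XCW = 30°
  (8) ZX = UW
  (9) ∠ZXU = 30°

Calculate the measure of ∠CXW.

Step 1: By the law of cosines on triangle XCW: XW² = 13² + 13² − 2·13·13·cos(30°) = 45.28, so XW ≈ 6.73.
Step 2: By the inverse law of cosines on triangle CXW: cos(∠CXW) = (13² + 6.73² − 13²) / (2·13·6.73) = 45.28/174.96 = 0.2588, so ∠CXW = 75°.

Therefore, the measure of angle ∠CXW = 75°.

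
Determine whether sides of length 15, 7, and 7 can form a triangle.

No.
The triangle inequality is violated: 7 + 7 = 14 ≤ 15.
These lengths cannot form a triangle.

No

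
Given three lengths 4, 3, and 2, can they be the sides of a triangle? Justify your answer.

Yes.
The triangle inequality requires that the sum of any two sides exceeds the third.
Here 2 + 3 = 5 > 4, so the condition is met.

Yes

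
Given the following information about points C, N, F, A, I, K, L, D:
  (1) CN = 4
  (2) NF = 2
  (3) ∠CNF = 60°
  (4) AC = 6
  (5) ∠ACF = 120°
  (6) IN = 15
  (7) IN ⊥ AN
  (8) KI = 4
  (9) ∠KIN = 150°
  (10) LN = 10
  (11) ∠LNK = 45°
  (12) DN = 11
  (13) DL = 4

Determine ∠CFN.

Step 1: By the law of cosines on triangle FNC: FC² = 2² + 4² − 2·2·4·cos(60°) = 12, so FC = 2·√3.
Step 2: By the inverse law of cosines on triangle CFN: cos(∠CFN) = ((2·√3)² + 2² − 4²) / (2·2·√3·2) = 0/13.86 = 0, so ∠CFN = 90°.

Therefore, the measure of angle ∠CFN = 90°.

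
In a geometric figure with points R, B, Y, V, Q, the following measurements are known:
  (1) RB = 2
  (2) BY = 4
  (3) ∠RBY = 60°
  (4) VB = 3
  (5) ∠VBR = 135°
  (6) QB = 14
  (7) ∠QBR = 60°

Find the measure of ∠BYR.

Step 1: By the law of cosines on triangle YBR: YR² = 4² + 2² − 2·4·2·cos(60°) = 12, so YR = 2·√3.
Step 2: By the inverse law of cosines on triangle BYR: cos(∠BYR) = (4² + (2·√3)² − 2²) / (2·4·2·√3) = 24/27.71 = 0.866, so ∠BYR = 30°.

Therefore, the measure of angle ∠BYR = 30°.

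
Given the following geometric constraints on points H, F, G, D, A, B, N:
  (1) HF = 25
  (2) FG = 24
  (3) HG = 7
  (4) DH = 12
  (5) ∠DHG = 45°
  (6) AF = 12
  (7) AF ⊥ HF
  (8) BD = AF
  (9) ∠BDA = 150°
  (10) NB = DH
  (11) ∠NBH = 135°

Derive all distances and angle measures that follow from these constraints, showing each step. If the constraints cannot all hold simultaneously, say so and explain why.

The constraints are consistent.

From the given relations:
  BD = AF = 12
  NB = DH = 12

Step 1: From HF = 25, FA = 12, and ∠HFA = 90°, by the law of cosines:
  HA² = HF² + FA² - 2·HF·FA·cos(90°) = 625 + 144 - 0 = 769
  HA ≈ 27.73

Step 2: From GH = 7, HD = 12, and ∠GHD = 45°, by the law of cosines:
  GD² = GH² + HD² - 2·GH·HD·cos(45°) = 49 + 144 - 118.8 = 74.21
  GD ≈ 8.61

Step 3: From HF = 25, HG = 7, FG = 24, by the inverse law of cosines:
  cos(∠FHG) = (HF² + HG² - FG²) / (2·HF·HG)
  ∠FHG = 73.74°

Step 4: From FG = 24, FH = 25, GH = 7, by the inverse law of cosines:
  cos(∠GFH) = (FG² + FH² - GH²) / (2·FG·FH)
  ∠GFH = 16.26°

Step 5: From GF = 24, GH = 7, FH = 25, by the inverse law of cosines:
  cos(∠FGH) = (GF² + GH² - FH²) / (2·GF·GH)
  ∠FGH = 90°

Step 6: From HA = 27.73, HF = 25, AF = 12, by the inverse law of cosines:
  cos(∠AHF) = (HA² + HF² - AF²) / (2·HA·HF)
  ∠AHF = 25.64°

Step 7: From GD = 8.61, GH = 7, DH = 12, by the inverse law of cosines:
  cos(∠DGH) = (GD² + GH² - DH²) / (2·GD·GH)
  ∠DGH = 99.93°

Step 8: From DG = 8.61, DH = 12, GH = 7, by the inverse law of cosines:
  cos(∠GDH) = (DG² + DH² - GH²) / (2·DG·DH)
  ∠GDH = 35.07°

Step 9: From AF = 12, AH = 27.73, FH = 25, by the inverse law of cosines:
  cos(∠FAH) = (AF² + AH² - FH²) / (2·AF·AH)
  ∠FAH = 64.36°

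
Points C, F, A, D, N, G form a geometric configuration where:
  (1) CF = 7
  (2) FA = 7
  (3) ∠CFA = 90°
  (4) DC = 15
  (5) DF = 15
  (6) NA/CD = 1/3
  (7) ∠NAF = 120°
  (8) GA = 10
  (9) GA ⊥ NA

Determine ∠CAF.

Step 1: By the law of cosines on triangle AFC: AC² = 7² + 7² − 2·7·7·cos(90°) = 98, so AC = 7·√2.
Step 2: By the inverse law of cosines on triangle CAF: cos(∠CAF) = ((7·√2)² + 7² − 7²) / (2·7·√2·7) = 98/138.59 = 0.7071, so ∠CAF = 45°.

Therefore, the measure of angle ∠CAF = 45°.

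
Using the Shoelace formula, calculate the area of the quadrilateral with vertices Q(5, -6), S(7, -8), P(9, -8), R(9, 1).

Shoelace: sum of cross terms = 40, Area = (1/2)|40| = 20

20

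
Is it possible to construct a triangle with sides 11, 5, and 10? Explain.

Check all three triangle inequalities:
11 + 5 = 16 > 10 ✓
11 + 10 = 21 > 5 ✓
5 + 10 = 15 > 11 ✓
All conditions hold, so these sides form a valid triangle.

Yes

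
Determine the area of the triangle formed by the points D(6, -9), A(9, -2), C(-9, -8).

Using the Shoelace formula for a triangle:
Area = (1/2)|x0(y1 - y2) + x1(y2 - y0) + x2(y0 - y1)|
Area = (1/2)|6(-2 - -8) + 9(-8 - -9) + -9(-9 - -2)|
Area = (1/2)|36 + 9 + 63|
Area = (1/2)|108|
Area = (1/2)(108)
Area = 54

54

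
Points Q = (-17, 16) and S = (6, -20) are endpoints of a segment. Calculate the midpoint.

The midpoint is the average of the coordinates:
x: (-17 + 6)/2 = -11/2
y: (16 + -20)/2 = -2
Midpoint = (-11/2, -2)

(-11/2, -2)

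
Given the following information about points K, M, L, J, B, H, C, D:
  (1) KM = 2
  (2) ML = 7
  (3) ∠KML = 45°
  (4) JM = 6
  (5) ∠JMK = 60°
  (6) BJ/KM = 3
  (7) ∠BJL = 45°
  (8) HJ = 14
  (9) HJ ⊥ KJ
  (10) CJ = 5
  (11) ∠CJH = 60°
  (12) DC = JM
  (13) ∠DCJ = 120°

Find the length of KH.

Step 1: By the law of cosines on triangle JMK: JK² = 6² + 2² − 2·6·2·cos(60°) = 28, so JK = 2·√7.
Step 2: By the law of cosines on triangle KJH: KH² = (2·√7)² + 14² − 2·2·√7·14·cos(90°) = 224, so KH = 4·√14.

Therefore, the length of KH = 4·√14.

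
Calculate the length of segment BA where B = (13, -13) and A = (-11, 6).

The horizontal distance is |-11 - 13| = 24 and the vertical distance is |6 - -13| = 19.
By the Pythagorean theorem, d = sqrt(24^2 + 19^2) = sqrt(937).

sqrt(937)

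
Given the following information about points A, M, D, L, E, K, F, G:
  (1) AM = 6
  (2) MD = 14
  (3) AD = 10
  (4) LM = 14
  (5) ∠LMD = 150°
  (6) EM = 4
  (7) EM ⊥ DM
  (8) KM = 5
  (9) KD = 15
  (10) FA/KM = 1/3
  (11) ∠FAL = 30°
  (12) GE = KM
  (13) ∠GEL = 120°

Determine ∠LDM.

Step 1: By the law of cosines on triangle DML: DL² = 14² + 14² − 2·14·14·cos(150°) = 731.48, so DL ≈ 27.05.
Step 2: By the inverse law of cosines on triangle LDM: cos(∠LDM) = (27.05² + 14² − 14²) / (2·27.05·14) = 731.48/757.29 = 0.9659, so ∠LDM = 15°.

Therefore, the measure of angle ∠LDM = 15°.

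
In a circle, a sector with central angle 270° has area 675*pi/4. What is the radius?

Sector area A = πr² × θ/360, so r² = 360A / (πθ).
r² = 360 × 675*pi/4 / (π × 270)
r² = 225
r = 15

15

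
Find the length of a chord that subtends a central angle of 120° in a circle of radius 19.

Chord = 2(19) sin(60°) = 19*sqrt(3)

19*sqrt(3)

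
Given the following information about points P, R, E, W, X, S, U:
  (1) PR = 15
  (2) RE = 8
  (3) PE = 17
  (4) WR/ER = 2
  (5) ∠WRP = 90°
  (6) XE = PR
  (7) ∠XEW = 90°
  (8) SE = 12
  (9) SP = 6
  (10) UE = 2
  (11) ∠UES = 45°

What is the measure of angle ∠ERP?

Step 1: By the inverse law of cosines on triangle ERP: cos(∠ERP) = (8² + 15² − 17²) / (2·8·15) = 0/240 = 0, so ∠ERP = 90°.

Therefore, the measure of angle ∠ERP = 90°.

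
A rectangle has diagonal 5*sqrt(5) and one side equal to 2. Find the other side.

Using the Pythagorean theorem: d^2 = a^2 + b^2
b^2 = d^2 - a^2
b^2 = 125 - 4
b^2 = 121
b = sqrt(121) = 11

11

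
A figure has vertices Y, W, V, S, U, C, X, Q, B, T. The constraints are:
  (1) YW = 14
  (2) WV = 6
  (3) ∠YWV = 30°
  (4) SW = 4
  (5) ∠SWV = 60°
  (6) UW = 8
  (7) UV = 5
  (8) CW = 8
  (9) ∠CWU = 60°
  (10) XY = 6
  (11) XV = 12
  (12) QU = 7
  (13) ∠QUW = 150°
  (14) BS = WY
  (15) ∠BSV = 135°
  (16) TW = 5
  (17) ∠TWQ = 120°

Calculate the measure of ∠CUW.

Step 1: By the law of cosines on triangle UWC: UC² = 8² + 8² − 2·8·8·cos(60°) = 64, so UC = 8.
Step 2: By the inverse law of cosines on triangle CUW: cos(∠CUW) = (8² + 8² − 8²) / (2·8·8) = 64/128 = 0.5, so ∠CUW = 60°.

Therefore, the measure of angle ∠CUW = 60°.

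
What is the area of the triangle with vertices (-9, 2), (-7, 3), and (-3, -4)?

The Shoelace formula computes the area from vertex coordinates by summing cross products.
For vertices (-9,2), (-7,3), (-3,-4):
Signed sum = -9*3 - -7*2 + -7*-4 - -3*3 + -3*2 - -9*-4
= -13 + 37 + -42 = -18
Area = (1/2)|-18| = 9.

9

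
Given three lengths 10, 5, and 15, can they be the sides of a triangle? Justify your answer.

No.
The triangle inequality is violated: 10 + 5 = 15 ≤ 15.
These lengths cannot form a triangle.

No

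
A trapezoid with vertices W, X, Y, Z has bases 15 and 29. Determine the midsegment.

The midsegment (median) of a trapezoid connects the midpoints of the non-parallel sides.
Its length is the average of the two bases: (15 + 29) / 2 = 22.

22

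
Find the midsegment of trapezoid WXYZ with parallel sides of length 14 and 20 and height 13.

midsegment = (14 + 20) / 2 = 34 / 2 = 17

17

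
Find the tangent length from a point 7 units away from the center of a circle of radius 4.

The tangent, radius, and line from the external point to the center form a right triangle.
The right angle is where the tangent meets the radius.
By the Pythagorean theorem: tangent² + 4² = 7²
tangent² = 49 - 16 = 33
tangent = sqrt(33)

sqrt(33)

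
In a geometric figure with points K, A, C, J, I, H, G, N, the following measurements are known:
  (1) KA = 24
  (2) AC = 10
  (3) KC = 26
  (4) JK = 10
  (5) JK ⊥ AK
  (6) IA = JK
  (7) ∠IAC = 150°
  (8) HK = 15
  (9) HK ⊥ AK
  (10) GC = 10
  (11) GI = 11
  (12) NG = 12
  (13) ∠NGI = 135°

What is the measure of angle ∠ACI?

From the given relations: IA = JK = 10.
Step 1: By the law of cosines on triangle CAI: CI² = 10² + 10² − 2·10·10·cos(150°) = 373.21, so CI ≈ 19.32.
Step 2: By the inverse law of cosines on triangle ACI: cos(∠ACI) = (10² + 19.32² − 10²) / (2·10·19.32) = 373.21/386.37 = 0.9659, so ∠ACI = 15°.

Therefore, the measure of angle ∠ACI = 15°.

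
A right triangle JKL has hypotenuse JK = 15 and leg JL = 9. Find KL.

By the Pythagorean theorem: KL^2 = JK^2 - JL^2
KL^2 = 15^2 - 9^2 = 225 - 81 = 144
KL = sqrt(144) = 12

12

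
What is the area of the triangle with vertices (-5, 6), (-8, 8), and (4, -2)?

The Shoelace formula computes the area from vertex coordinates by summing cross products.
For vertices (-5,6), (-8,8), (4,-2):
Signed sum = -5*8 - -8*6 + -8*-2 - 4*8 + 4*6 - -5*-2
= 8 + -16 + 14 = 6
Area = (1/2)|6| = 3.

3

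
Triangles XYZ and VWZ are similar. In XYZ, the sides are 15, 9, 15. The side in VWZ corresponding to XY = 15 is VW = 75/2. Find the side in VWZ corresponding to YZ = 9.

k = 75/2/15 = 5/2. WZ = 5/2 * 9 = 45/2.

45/2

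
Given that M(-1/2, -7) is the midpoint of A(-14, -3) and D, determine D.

Using the midpoint formula: M = ((x1 + x2)/2, (y1 + y2)/2)
We know M = (-1/2, -7) and A = (-14, -3)
For x: -1/2 = (-14 + x2)/2, so x2 = 2*-1/2 - -14 = 13
For y: -7 = (-3 + y2)/2, so y2 = 2*-7 - -3 = -11
D = (13, -11)

(13, -11)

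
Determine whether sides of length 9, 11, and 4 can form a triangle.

Check all three triangle inequalities:
9 + 11 = 20 > 4 ✓
9 + 4 = 13 > 11 ✓
11 + 4 = 15 > 9 ✓
All conditions hold, so these sides form a valid triangle.

Yes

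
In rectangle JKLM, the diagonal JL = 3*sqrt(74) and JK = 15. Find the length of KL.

b = sqrt(d^2 - a^2) = sqrt(666 - 225) = sqrt(441) = 21

21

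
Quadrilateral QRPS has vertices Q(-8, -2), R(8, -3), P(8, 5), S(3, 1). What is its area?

Using the Shoelace formula for a quadrilateral (vertices in order):
Area = (1/2)|sum of (x_i * y_(i+1) - x_(i+1) * y_i)|
Terms: (-8*-3 - 8*-2) = 40, (8*5 - 8*-3) = 64, (8*1 - 3*5) = -7, (3*-2 - -8*1) = 2
Sum = 99
Area = (1/2)(99) = 99/2

99/2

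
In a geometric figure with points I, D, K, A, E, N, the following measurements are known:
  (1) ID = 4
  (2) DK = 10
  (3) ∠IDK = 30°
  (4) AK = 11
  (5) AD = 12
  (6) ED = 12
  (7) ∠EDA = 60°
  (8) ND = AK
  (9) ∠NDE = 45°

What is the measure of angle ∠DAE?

Step 1: By the law of cosines on triangle ADE: AE² = 12² + 12² − 2·12·12·cos(60°) = 144, so AE = 12.
Step 2: By the inverse law of cosines on triangle DAE: cos(∠DAE) = (12² + 12² − 12²) / (2·12·12) = 144/288 = 0.5, so ∠DAE = 60°.

Therefore, the measure of angle ∠DAE = 60°.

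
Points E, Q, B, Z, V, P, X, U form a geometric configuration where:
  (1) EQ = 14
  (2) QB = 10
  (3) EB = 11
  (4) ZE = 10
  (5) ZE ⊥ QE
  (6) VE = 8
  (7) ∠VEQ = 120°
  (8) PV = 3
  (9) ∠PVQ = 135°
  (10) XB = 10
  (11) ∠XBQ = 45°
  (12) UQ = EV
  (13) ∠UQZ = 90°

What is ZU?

From the given relations: UQ = EV = 8.
Step 1: By the law of cosines on triangle ZEQ: ZQ² = 10² + 14² − 2·10·14·cos(90°) = 296, so ZQ = 2·√74.
Step 2: By the law of cosines on triangle ZQU: ZU² = (2·√74)² + 8² − 2·2·√74·8·cos(90°) = 360, so ZU = 6·√10.

Therefore, the length of ZU = 6·√10.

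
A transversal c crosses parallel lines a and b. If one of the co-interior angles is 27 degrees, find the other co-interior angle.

Co-interior angles sum to 180: 180 - 27 = 153 degrees.

153 degrees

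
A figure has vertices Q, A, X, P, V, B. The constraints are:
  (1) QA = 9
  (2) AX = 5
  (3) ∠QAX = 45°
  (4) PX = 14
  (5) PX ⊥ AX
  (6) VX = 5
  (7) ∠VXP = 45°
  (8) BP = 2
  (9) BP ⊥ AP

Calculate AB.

Step 1: By the law of cosines on triangle PXA: PA² = 14² + 5² − 2·14·5·cos(90°) = 221, so PA ≈ 14.87.
Step 2: By the law of cosines on triangle APB: AB² = 14.87² + 2² − 2·14.87·2·cos(90°) = 225, so AB = 15.

Therefore, the length of AB = 15.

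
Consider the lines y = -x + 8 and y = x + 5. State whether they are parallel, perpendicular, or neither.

Slope of line 1: m1 = -1
Slope of line 2: m2 = 1
m1 * m2 = (-1) * (1) = -1 = -1, so the lines are perpendicular.

Perpendicular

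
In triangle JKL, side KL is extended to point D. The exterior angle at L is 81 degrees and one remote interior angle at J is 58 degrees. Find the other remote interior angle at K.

By the exterior angle theorem: exterior angle = sum of remote interior angles.
81 = 58 + angle K
angle K = 81 - 58 = 23 degrees

23 degrees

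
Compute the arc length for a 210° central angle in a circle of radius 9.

Arc length = 2π(9)(7/12) = 21*pi/2

21*pi/2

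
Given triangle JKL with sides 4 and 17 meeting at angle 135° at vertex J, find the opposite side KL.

By the law of cosines: KL^2 = JK^2 + JL^2 - 2*JK*JL*cos(J)
KL^2 = 4^2 + 17^2 - 2*4*17*cos(135°)
KL^2 = 16 + 289 - 136*(-sqrt(2)/2)
KL^2 = 68*sqrt(2) + 305
KL = sqrt(68*sqrt(2) + 305)

sqrt(68*sqrt(2) + 305)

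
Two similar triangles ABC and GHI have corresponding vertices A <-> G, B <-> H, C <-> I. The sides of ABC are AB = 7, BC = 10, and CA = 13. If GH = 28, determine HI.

Since the triangles are similar, the ratio of corresponding sides is constant.
Scale factor k = GH / AB = 28 / 7 = 4
HI = k * BC = 4 * 10 = 40

40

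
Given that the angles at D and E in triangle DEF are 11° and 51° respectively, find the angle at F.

The interior angles sum to 180°: angle F = 180 - 11 - 51 = 118°.
The triangle is obtuse (angles 11°, 51°, 118°).

118 degrees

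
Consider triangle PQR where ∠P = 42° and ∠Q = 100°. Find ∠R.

angle R = 180 - 42 - 100 = 38 degrees.

38 degrees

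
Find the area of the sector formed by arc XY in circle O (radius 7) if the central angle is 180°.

Sector area = πr² × θ/360
= π × 7² × 1/2
= π × 49 × 1/2
= 49*pi/2

49*pi/2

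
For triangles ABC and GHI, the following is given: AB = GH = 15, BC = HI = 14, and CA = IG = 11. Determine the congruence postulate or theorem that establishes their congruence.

The given information matches SSS: All three pairs of corresponding sides are equal (Side-Side-Side).

SSS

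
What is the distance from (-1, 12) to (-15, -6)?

The horizontal distance is |-15 - -1| = 14 and the vertical distance is |-6 - 12| = 18.
By the Pythagorean theorem, d = sqrt(14^2 + 18^2) = sqrt(520) = 2*sqrt(130).

2*sqrt(130)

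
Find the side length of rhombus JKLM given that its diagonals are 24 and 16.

The diagonals of a rhombus bisect each other at right angles.
Half-diagonals: 24/2 = 12 and 16/2 = 8
side = sqrt(12^2 + 8^2)
side = sqrt(144 + 64)
side = sqrt(208) = 4*sqrt(13)

4*sqrt(13)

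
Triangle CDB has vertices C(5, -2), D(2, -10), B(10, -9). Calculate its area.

Using the Shoelace formula for a triangle:
Area = (1/2)|x0(y1 - y2) + x1(y2 - y0) + x2(y0 - y1)|
Area = (1/2)|5(-10 - -9) + 2(-9 - -2) + 10(-2 - -10)|
Area = (1/2)|-5 + -14 + 80|
Area = (1/2)|61|
Area = (1/2)(61)
Area = 61/2

61/2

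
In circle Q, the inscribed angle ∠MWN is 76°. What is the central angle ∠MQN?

Central angle = 2 × 76° = 152° (inscribed angle theorem).

152°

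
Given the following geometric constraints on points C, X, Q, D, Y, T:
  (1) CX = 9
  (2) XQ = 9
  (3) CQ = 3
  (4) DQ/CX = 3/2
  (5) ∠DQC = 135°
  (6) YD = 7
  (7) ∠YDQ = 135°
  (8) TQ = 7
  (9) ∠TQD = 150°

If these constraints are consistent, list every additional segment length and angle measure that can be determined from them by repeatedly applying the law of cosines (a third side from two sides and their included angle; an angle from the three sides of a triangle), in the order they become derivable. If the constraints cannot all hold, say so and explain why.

The constraints are consistent. Derivable facts, in order:
After 1 step:
- CD ≈ 15.76
- DT ≈ 19.87
- QY ≈ 19.1
- ∠CQX = 80.41°
- ∠CXQ = 19.19°
- ∠QCX = 80.41°
After 2 steps:
- ∠CDQ = 7.73°
- ∠DCQ = 37.27°
- ∠DQY = 15.02°
- ∠DTQ = 19.86°
- ∠DYQ = 29.98°
- ∠QDT = 10.14°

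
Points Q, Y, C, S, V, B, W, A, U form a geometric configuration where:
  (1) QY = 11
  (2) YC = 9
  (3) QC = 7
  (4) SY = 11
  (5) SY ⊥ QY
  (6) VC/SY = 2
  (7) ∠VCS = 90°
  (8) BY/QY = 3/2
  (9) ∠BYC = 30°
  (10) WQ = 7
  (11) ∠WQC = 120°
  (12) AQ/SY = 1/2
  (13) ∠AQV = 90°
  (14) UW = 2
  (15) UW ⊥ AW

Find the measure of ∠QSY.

Step 1: By the law of cosines on triangle SYQ: SQ² = 11² + 11² − 2·11·11·cos(90°) = 242, so SQ = 11·√2.
Step 2: By the inverse law of cosines on triangle QSY: cos(∠QSY) = ((11·√2)² + 11² − 11²) / (2·11·√2·11) = 242/342.24 = 0.7071, so ∠QSY = 45°.

Therefore, the measure of angle ∠QSY = 45°.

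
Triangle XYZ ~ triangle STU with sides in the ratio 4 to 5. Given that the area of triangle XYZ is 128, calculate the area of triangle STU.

Area ratio = (4/5)^2 = 16/25. Area of STU = 128 * 25/16 = 200.

200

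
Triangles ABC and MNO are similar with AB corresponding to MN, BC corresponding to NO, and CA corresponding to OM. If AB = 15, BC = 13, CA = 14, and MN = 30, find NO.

k = 30/15 = 2. NO = 2 * 13 = 26.

26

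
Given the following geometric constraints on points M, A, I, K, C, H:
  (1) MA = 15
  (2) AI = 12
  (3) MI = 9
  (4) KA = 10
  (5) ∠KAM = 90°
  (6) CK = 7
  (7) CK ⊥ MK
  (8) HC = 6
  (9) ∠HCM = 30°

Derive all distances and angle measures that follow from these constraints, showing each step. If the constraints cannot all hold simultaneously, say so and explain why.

The constraints are consistent.

Step 1: From MA = 15, AK = 10, and ∠MAK = 90°, by the law of cosines:
  MK² = MA² + AK² - 2·MA·AK·cos(90°) = 225 + 100 - 0 = 325
  MK = 5·√13

Step 2: From MA = 15, MI = 9, AI = 12, by the inverse law of cosines:
  cos(∠AMI) = (MA² + MI² - AI²) / (2·MA·MI)
  ∠AMI = 53.13°

Step 3: From AI = 12, AM = 15, IM = 9, by the inverse law of cosines:
  cos(∠IAM) = (AI² + AM² - IM²) / (2·AI·AM)
  ∠IAM = 36.87°

Step 4: From IA = 12, IM = 9, AM = 15, by the inverse law of cosines:
  cos(∠AIM) = (IA² + IM² - AM²) / (2·IA·IM)
  ∠AIM = 90°

Step 5: From MK = 5·√13, KC = 7, and ∠MKC = 90°, by the law of cosines:
  MC² = MK² + KC² - 2·MK·KC·cos(90°) = 325 + 49 - 0 = 374
  MC ≈ 19.34

Step 6: From MA = 15, MK = 5·√13, AK = 10, by the inverse law of cosines:
  cos(∠AMK) = (MA² + MK² - AK²) / (2·MA·MK)
  ∠AMK = 33.69°

Step 7: From KA = 10, KM = 5·√13, AM = 15, by the inverse law of cosines:
  cos(∠AKM) = (KA² + KM² - AM²) / (2·KA·KM)
  ∠AKM = 56.31°

Step 8: From MC = 19.34, CH = 6, and ∠MCH = 30°, by the law of cosines:
  MH² = MC² + CH² - 2·MC·CH·cos(30°) = 374 + 36 - 201 = 209
  MH ≈ 14.46

Step 9: From MC = 19.34, MK = 5·√13, CK = 7, by the inverse law of cosines:
  cos(∠CMK) = (MC² + MK² - CK²) / (2·MC·MK)
  ∠CMK = 21.22°

Step 10: From CK = 7, CM = 19.34, KM = 5·√13, by the inverse law of cosines:
  cos(∠KCM) = (CK² + CM² - KM²) / (2·CK·CM)
  ∠KCM = 68.78°

Step 11: From MC = 19.34, MH = 14.46, CH = 6, by the inverse law of cosines:
  cos(∠CMH) = (MC² + MH² - CH²) / (2·MC·MH)
  ∠CMH = 11.98°

Step 12: From HC = 6, HM = 14.46, CM = 19.34, by the inverse law of cosines:
  cos(∠CHM) = (HC² + HM² - CM²) / (2·HC·HM)
  ∠CHM = 138.02°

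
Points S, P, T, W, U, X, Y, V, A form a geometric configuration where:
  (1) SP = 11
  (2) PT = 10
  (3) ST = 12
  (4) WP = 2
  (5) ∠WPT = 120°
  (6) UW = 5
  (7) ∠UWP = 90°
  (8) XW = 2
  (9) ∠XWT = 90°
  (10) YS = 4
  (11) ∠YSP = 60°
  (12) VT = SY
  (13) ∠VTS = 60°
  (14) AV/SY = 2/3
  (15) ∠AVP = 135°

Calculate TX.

Step 1: By the law of cosines on triangle TPW: TW² = 10² + 2² − 2·10·2·cos(120°) = 124, so TW = 2·√31.
Step 2: By the law of cosines on triangle TWX: TX² = (2·√31)² + 2² − 2·2·√31·2·cos(90°) = 128, so TX = 8·√2.

Therefore, the length of TX = 8·√2.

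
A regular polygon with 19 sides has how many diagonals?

Total line segments between 19 vertices = C(19,2) = 171.
Subtract the 19 sides: 171 - 19 = 152 diagonals.

152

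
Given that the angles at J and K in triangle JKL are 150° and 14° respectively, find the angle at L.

The interior angles sum to 180°: angle L = 180 - 150 - 14 = 16°.
The triangle is obtuse (angles 150°, 14°, 16°).

16 degrees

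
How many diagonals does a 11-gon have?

Total line segments between 11 vertices = C(11,2) = 55.
Subtract the 11 sides: 55 - 11 = 44 diagonals.

44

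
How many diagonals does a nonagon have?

Total line segments between 9 vertices = C(9,2) = 36.
Subtract the 9 sides: 36 - 9 = 27 diagonals.

27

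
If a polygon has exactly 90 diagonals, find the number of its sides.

Using d = n(n - 3)/2, we solve 90 = n(n - 3)/2.
So n(n - 3) = 180.
Testing n = 15: 15 * 12 = 180 = 180. Correct.
The polygon has 15 sides.

15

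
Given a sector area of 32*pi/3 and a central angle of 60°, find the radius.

The sector covers 60°/360° = 1/6 of the full circle.
Full circle area = 32*pi/3 / 1/6 = 64*pi.
Since full area = πr², we get r² = 64*pi/π = 64, so r = 8.

8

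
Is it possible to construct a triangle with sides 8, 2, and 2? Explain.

No.
The triangle inequality is violated: 2 + 2 = 4 ≤ 8.
These lengths cannot form a triangle.

No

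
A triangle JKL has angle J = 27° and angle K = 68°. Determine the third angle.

Let angle L = x. Then 27 + 68 + x = 180.
x = 180 - 95 = 85 degrees.

85 degrees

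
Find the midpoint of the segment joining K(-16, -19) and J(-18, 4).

The midpoint is the average of the coordinates:
x: (-16 + -18)/2 = -17
y: (-19 + 4)/2 = -15/2
Midpoint = (-17, -15/2)

(-17, -15/2)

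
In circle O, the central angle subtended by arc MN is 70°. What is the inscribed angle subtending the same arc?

By the inscribed angle theorem, the inscribed angle is half the central angle.
Inscribed angle = 70° / 2 = 35°

35°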